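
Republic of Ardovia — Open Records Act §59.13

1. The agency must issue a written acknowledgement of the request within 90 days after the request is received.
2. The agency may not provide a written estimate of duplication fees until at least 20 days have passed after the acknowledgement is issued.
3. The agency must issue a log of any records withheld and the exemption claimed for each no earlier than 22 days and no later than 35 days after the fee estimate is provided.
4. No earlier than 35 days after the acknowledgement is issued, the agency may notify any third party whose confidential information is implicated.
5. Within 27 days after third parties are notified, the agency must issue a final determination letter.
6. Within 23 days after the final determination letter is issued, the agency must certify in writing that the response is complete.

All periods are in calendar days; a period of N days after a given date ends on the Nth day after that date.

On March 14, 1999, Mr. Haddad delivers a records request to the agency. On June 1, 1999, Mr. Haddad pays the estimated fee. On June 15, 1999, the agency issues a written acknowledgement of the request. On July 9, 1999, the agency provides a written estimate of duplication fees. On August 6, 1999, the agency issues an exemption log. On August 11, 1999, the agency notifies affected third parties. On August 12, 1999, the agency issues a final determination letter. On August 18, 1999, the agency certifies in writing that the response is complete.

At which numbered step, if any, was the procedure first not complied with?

Step 1

Step 1: 90 days after March 14, 1999 (when the request is received) is June 12, 1999; June 15, 1999 misses that deadline by 3 days.
The analysis stops there.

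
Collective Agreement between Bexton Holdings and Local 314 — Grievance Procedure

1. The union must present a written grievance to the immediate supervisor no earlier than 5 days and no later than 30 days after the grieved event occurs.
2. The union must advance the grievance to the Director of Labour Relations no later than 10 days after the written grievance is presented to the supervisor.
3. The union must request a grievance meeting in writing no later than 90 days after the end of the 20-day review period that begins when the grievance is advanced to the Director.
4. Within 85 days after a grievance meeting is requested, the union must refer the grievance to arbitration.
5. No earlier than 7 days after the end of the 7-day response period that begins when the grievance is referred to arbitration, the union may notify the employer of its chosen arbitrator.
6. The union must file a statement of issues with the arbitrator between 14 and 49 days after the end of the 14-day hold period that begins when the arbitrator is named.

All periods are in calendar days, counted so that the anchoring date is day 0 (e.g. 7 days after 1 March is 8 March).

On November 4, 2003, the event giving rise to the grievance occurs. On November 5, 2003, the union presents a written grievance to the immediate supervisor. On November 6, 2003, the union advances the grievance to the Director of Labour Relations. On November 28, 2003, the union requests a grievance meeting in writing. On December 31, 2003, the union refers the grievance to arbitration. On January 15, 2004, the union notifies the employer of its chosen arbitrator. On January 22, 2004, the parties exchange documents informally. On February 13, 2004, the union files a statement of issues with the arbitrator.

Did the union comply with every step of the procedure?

Step 1: the window is 5–30 days after November 4, 2003 (when the grieved event occurs), so November 9, 2003 through December 4, 2003; done November 5, 2003 — 4 days before the window opened.

No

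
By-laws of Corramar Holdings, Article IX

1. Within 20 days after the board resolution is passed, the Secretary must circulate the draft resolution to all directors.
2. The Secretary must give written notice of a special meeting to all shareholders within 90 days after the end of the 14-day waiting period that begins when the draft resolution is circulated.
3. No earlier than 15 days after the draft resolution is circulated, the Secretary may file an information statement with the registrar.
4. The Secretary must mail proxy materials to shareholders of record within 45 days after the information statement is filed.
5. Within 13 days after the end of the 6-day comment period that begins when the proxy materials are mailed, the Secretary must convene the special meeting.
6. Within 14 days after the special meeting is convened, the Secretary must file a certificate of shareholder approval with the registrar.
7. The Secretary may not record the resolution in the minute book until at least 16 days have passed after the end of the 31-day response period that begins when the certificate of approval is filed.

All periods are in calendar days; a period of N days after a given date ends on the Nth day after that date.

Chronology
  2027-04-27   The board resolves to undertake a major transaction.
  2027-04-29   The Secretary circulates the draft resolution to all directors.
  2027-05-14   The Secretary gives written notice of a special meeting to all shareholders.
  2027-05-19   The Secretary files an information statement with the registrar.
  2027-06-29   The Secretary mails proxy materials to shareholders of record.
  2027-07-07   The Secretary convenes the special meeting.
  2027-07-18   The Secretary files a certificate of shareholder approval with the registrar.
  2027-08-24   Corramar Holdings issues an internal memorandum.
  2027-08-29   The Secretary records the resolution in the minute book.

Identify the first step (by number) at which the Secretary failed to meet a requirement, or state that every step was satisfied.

Step 1 — counting 20 days from 2027-04-27 (when the board resolution is passed) gives a deadline of 2027-05-17; 2027-04-29 is within that limit.
Step 2 — counting 90 days from 2027-05-13 (end of the 14-day waiting period, which began when the draft resolution is circulated on 2027-04-29) gives a deadline of 2027-08-11; done 2027-05-14 — timely.
Step 3 — must wait 15 days from 2027-04-29 (when the draft resolution is circulated), so not before 2027-05-14; done 2027-05-19, after the minimum wait.
Step 4 — counting 45 days from 2027-05-19 (when the information statement is filed) gives a deadline of 2027-07-03; done 2027-06-29 — timely.
Step 5 — counting 13 days from 2027-07-05 (end of the 6-day comment period, which began when the proxy materials are mailed on 2027-06-29) gives a deadline of 2027-07-18; completed 2027-07-07, before the deadline.
Step 6 — counting 14 days from 2027-07-07 (when the special meeting is convened) gives a deadline of 2027-07-21; done 2027-07-18 — timely.
Step 7 — must wait 16 days from 2027-08-18 (end of the 31-day response period, which began when the certificate of approval is filed on 2027-07-18), so not before 2027-09-03; acted on 2027-08-29, 5 days prematurely.
The analysis stops there.

Step 7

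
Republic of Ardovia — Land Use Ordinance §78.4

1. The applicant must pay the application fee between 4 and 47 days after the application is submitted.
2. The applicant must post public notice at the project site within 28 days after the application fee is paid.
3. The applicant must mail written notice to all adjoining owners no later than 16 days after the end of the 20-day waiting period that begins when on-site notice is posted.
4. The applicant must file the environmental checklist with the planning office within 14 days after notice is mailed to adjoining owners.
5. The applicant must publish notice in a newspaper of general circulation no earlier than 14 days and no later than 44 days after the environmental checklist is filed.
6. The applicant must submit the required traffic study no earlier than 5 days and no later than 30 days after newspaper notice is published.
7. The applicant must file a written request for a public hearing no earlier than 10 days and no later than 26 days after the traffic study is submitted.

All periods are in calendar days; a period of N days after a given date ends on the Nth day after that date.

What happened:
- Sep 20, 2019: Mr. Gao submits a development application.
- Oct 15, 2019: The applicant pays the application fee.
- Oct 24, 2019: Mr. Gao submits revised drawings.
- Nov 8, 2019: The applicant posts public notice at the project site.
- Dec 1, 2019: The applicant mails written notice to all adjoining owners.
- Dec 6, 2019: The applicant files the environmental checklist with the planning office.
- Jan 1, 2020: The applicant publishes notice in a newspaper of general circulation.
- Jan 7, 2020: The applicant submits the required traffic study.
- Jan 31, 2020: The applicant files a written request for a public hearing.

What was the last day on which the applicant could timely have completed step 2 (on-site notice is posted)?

Nov 12, 2019

Step 2 runs from Oct 15, 2019, when the application fee is paid. 28 days after Oct 15, 2019 is Nov 12, 2019.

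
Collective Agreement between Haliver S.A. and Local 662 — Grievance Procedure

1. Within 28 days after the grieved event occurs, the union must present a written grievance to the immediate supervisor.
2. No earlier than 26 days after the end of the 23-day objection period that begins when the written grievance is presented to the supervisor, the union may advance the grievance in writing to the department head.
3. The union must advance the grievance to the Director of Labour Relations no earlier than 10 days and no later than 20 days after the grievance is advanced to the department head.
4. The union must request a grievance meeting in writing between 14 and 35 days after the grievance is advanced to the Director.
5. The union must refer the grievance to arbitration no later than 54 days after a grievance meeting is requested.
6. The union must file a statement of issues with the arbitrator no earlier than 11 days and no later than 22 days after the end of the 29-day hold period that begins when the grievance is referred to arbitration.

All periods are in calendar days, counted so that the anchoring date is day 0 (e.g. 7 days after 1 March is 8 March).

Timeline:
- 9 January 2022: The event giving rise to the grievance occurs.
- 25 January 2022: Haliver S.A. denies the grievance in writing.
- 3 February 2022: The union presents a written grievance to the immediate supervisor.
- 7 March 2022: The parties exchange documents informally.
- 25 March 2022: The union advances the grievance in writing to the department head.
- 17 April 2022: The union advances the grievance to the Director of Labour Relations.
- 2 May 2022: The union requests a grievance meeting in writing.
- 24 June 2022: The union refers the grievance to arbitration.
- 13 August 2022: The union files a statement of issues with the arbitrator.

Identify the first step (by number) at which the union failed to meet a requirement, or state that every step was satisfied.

Step 1 — counting 28 days from 9 January 2022 (when the grieved event occurs) gives a deadline of 6 February 2022; 3 February 2022 is within that limit.
Step 2 — must wait 26 days from 26 February 2022 (end of the 23-day objection period, which began when the written grievance is presented to the supervisor on 3 February 2022), so not before 24 March 2022; 25 March 2022 is on or after that date.
Step 3 — 10 and 20 days from 25 March 2022 (when the grievance is advanced to the department head) are 4 April 2022 and 14 April 2022 respectively; done 17 April 2022 — 3 days after the window closed.

Step 3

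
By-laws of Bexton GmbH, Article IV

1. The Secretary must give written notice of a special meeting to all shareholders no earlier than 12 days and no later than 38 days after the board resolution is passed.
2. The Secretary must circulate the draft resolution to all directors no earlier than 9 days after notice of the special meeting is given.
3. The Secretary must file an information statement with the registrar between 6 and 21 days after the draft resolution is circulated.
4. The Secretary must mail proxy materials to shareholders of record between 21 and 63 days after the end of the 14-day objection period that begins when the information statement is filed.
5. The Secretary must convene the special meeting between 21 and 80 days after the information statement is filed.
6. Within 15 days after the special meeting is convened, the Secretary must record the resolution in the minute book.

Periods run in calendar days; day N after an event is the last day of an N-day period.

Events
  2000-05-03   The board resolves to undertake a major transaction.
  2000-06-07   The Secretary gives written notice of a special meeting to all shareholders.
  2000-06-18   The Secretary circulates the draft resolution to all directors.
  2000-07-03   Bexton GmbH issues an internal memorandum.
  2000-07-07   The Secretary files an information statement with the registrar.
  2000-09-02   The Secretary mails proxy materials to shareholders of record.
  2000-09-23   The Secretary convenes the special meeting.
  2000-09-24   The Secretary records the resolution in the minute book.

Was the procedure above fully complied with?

Yes

(1) the permitted window runs from 2000-05-03 + 12 = 2000-05-15 to 2000-05-03 + 38 = 2000-06-10; done 2000-06-07 — within the window.
(2) permitted from 2000-06-07 + 9 days = 2000-06-16 onward; done 2000-06-18, after the minimum wait.
(3) the permitted window runs from 2000-06-18 + 6 = 2000-06-24 to 2000-06-18 + 21 = 2000-07-09; 2000-07-07 falls inside that range.
(4) the permitted window runs from 2000-07-21 + 21 = 2000-08-11 to 2000-07-21 + 63 = 2000-09-22; done 2000-09-02 — within the window.
(5) the permitted window runs from 2000-07-07 + 21 = 2000-07-28 to 2000-07-07 + 80 = 2000-09-25; done 2000-09-23 — within the window.
(6) due by 2000-09-23 + 15 days = 2000-10-08; done 2000-09-24 — timely.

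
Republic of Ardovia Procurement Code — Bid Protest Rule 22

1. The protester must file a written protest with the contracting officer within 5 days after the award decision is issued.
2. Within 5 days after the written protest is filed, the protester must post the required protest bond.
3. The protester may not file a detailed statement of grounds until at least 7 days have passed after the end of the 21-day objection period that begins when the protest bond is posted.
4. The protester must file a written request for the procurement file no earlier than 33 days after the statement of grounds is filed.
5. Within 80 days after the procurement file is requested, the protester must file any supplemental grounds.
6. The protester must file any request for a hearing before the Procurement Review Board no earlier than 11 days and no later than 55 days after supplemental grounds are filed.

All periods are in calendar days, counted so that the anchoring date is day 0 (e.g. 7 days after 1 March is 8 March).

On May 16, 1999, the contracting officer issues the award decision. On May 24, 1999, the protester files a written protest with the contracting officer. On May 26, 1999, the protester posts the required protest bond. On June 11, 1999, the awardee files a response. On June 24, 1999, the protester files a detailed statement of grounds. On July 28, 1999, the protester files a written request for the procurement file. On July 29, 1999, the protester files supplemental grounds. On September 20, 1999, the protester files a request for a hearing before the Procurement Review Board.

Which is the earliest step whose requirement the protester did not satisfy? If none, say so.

Step 1

Step 1: 5 days after May 16, 1999 (when the award decision is issued) is May 21, 1999; not done until May 24, 1999, 3 days after the deadline.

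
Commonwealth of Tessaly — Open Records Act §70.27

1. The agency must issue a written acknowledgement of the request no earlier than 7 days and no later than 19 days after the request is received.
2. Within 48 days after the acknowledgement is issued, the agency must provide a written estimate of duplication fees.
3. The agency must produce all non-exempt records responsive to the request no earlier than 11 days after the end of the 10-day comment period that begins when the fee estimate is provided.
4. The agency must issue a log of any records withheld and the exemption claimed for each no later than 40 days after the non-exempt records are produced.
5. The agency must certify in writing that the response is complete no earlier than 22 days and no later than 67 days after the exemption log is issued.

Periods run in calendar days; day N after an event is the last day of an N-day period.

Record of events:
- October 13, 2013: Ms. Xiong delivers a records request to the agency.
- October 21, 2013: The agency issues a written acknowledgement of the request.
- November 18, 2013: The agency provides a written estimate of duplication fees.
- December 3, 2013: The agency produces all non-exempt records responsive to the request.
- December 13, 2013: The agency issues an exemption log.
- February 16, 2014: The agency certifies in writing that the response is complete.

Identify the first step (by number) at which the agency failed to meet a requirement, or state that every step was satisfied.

Step 1 — 7 and 19 days from October 13, 2013 (when the request is received) are October 20, 2013 and November 1, 2013 respectively; done October 21, 2013, which is between those dates.
Step 2 — counting 48 days from October 21, 2013 (when the acknowledgement is issued) gives a deadline of December 8, 2013; November 18, 2013 is within that limit.
Step 3 — must wait 11 days from November 28, 2013 (end of the 10-day comment period, which began when the fee estimate is provided on November 18, 2013), so not before December 9, 2013; December 3, 2013 is 6 days before the earliest permitted date.

Step 3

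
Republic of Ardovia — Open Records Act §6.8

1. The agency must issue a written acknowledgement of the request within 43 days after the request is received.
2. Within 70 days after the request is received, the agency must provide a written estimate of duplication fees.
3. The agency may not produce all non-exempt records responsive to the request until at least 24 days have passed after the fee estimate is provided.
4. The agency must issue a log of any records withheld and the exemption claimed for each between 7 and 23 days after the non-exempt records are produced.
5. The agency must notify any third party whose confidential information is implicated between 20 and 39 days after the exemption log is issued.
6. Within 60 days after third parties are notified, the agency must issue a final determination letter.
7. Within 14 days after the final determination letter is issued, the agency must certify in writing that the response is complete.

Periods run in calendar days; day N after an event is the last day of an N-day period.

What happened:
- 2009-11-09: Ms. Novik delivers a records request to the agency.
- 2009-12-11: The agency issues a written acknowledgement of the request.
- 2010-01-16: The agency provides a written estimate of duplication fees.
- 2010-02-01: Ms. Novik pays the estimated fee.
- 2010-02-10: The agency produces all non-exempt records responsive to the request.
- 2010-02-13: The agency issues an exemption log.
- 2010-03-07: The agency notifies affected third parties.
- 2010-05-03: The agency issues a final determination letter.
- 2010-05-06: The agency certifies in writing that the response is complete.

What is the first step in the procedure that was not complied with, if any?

Step 4

Step 1 — counting 43 days from 2009-11-09 (when the request is received) gives a deadline of 2009-12-22; completed 2009-12-11, before the deadline.
Step 2 — counting 70 days from 2009-11-09 (when the request is received) gives a deadline of 2010-01-18; 2010-01-16 is within that limit.
Step 3 — must wait 24 days from 2010-01-16 (when the fee estimate is provided), so not before 2010-02-09; done 2010-02-10 — permitted.
Step 4 — 7 and 23 days from 2010-02-10 (when the non-exempt records are produced) are 2010-02-17 and 2010-03-05 respectively; done 2010-02-13 — 4 days before the window opened.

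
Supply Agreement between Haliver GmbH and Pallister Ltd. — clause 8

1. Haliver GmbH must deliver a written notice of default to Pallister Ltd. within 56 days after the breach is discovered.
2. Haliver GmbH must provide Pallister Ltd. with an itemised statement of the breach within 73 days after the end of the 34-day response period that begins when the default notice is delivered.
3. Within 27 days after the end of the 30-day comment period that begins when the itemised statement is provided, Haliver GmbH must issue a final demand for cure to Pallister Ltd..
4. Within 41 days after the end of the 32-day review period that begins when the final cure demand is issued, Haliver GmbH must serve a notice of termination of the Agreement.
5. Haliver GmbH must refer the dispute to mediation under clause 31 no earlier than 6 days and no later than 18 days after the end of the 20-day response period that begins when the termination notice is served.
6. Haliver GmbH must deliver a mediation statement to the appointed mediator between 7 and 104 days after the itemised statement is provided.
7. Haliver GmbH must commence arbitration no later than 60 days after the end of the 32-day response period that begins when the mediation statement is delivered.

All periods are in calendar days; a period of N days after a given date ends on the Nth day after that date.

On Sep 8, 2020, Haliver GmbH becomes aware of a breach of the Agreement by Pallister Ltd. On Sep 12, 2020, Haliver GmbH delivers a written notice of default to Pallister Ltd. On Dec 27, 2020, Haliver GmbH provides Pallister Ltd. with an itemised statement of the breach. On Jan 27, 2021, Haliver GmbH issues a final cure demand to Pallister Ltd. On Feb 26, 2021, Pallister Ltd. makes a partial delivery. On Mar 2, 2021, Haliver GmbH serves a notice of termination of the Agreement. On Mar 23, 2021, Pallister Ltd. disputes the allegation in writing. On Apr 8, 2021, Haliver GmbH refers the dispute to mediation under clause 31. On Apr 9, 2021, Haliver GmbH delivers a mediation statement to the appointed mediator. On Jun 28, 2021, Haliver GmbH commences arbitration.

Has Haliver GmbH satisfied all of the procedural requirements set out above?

Yes

Step 1 — counting 56 days from Sep 8, 2020 (when the breach is discovered) gives a deadline of Nov 3, 2020; done Sep 12, 2020 — timely.
Step 2 — counting 73 days from Oct 16, 2020 (end of the 34-day response period, which began when the default notice is delivered on Sep 12, 2020) gives a deadline of Dec 28, 2020; completed Dec 27, 2020, before the deadline.
Step 3 — counting 27 days from Jan 26, 2021 (end of the 30-day comment period, which began when the itemised statement is provided on Dec 27, 2020) gives a deadline of Feb 22, 2021; Jan 27, 2021 is within that limit.
Step 4 — counting 41 days from Feb 28, 2021 (end of the 32-day review period, which began when the final cure demand is issued on Jan 27, 2021) gives a deadline of Apr 10, 2021; completed Mar 2, 2021, before the deadline.
Step 5 — 6 and 18 days from Mar 22, 2021 (end of the 20-day response period, which began when the termination notice is served on Mar 2, 2021) are Mar 28, 2021 and Apr 9, 2021 respectively; Apr 8, 2021 falls inside that range.
Step 6 — 7 and 104 days from Dec 27, 2020 (when the itemised statement is provided) are Jan 3, 2021 and Apr 10, 2021 respectively; done Apr 9, 2021 — within the window.
Step 7 — counting 60 days from May 11, 2021 (end of the 32-day response period, which began when the mediation statement is delivered on Apr 9, 2021) gives a deadline of Jul 10, 2021; completed Jun 28, 2021, before the deadline.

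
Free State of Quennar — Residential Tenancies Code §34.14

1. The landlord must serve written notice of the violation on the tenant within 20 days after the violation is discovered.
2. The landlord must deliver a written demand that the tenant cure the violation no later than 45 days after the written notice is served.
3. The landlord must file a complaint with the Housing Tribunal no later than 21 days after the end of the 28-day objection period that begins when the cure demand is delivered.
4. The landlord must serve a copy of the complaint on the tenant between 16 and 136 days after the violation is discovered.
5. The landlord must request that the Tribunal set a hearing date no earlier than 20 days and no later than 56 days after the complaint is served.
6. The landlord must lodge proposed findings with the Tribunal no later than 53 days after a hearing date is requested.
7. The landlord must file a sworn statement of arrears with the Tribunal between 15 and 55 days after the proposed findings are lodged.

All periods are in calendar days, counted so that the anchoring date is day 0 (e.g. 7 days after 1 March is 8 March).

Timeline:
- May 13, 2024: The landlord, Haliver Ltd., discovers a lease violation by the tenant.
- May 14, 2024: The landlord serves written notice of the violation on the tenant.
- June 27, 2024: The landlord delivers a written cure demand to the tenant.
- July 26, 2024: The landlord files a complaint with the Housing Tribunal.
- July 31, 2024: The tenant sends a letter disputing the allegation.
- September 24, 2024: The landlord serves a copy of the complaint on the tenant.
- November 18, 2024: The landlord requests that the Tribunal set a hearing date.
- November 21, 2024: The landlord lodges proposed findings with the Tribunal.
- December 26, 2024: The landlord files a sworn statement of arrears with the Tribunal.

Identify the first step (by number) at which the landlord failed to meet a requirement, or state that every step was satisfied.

Step 1 — counting 20 days from May 13, 2024 (when the violation is discovered) gives a deadline of June 2, 2024; May 14, 2024 is within that limit.
Step 2 — counting 45 days from May 14, 2024 (when the written notice is served) gives a deadline of June 28, 2024; completed June 27, 2024, before the deadline.
Step 3 — counting 21 days from July 25, 2024 (end of the 28-day objection period, which began when the cure demand is delivered on June 27, 2024) gives a deadline of August 15, 2024; completed July 26, 2024, before the deadline.
Step 4 — 16 and 136 days from May 13, 2024 (when the violation is discovered) are May 29, 2024 and September 26, 2024 respectively; done September 24, 2024, which is between those dates.
Step 5 — 20 and 56 days from September 24, 2024 (when the complaint is served) are October 14, 2024 and November 19, 2024 respectively; done November 18, 2024 — within the window.
Step 6 — counting 53 days from November 18, 2024 (when a hearing date is requested) gives a deadline of January 10, 2025; November 21, 2024 is within that limit.
Step 7 — 15 and 55 days from November 21, 2024 (when the proposed findings are lodged) are December 6, 2024 and January 15, 2025 respectively; December 26, 2024 falls inside that range.

None — every step was satisfied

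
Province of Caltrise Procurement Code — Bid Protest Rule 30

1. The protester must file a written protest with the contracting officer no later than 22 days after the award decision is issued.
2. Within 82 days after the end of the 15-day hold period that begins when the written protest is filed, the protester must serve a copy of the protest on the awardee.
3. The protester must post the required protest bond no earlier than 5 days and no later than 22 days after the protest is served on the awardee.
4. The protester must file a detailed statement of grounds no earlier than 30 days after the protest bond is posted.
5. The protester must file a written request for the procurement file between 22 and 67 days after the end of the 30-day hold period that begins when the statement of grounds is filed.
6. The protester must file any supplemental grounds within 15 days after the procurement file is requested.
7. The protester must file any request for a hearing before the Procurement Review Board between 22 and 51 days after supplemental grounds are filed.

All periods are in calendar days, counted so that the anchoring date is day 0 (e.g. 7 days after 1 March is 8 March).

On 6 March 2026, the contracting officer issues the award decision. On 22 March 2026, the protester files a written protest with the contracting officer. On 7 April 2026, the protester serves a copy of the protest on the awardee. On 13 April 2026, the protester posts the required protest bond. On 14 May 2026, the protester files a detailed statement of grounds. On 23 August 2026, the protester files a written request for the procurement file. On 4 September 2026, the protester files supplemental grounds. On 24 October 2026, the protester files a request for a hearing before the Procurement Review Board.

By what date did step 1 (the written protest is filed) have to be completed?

28 March 2026

Step 1 runs from 6 March 2026, when the award decision is issued. 22 days after 6 March 2026 is 28 March 2026.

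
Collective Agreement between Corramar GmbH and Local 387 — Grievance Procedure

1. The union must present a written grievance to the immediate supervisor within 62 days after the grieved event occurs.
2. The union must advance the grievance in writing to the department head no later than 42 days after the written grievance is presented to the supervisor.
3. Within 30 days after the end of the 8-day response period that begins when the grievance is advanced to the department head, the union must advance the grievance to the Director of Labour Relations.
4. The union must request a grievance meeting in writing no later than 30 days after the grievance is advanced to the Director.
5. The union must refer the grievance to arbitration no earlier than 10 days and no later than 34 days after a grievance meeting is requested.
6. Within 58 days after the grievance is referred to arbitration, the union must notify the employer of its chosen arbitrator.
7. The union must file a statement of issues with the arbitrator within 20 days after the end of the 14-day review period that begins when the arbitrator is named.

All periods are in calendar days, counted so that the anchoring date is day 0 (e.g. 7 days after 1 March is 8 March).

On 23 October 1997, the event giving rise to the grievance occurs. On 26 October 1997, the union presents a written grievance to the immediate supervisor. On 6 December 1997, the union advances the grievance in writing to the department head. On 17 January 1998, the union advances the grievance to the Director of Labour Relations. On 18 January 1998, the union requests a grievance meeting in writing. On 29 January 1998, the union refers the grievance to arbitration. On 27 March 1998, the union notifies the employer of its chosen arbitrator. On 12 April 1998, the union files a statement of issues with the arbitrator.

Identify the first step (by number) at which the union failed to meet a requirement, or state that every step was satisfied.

Step 3

Step 1: 62 days after 23 October 1997 (when the grieved event occurs) is 24 December 1997; done 26 October 1997 — timely.
Step 2: 42 days after 26 October 1997 (when the written grievance is presented to the supervisor) is 7 December 1997; completed 6 December 1997, before the deadline.
Step 3: 30 days after 14 December 1997 (end of the 8-day response period, which began when the grievance is advanced to the department head on 6 December 1997) is 13 January 1998; not done until 17 January 1998, 4 days after the deadline.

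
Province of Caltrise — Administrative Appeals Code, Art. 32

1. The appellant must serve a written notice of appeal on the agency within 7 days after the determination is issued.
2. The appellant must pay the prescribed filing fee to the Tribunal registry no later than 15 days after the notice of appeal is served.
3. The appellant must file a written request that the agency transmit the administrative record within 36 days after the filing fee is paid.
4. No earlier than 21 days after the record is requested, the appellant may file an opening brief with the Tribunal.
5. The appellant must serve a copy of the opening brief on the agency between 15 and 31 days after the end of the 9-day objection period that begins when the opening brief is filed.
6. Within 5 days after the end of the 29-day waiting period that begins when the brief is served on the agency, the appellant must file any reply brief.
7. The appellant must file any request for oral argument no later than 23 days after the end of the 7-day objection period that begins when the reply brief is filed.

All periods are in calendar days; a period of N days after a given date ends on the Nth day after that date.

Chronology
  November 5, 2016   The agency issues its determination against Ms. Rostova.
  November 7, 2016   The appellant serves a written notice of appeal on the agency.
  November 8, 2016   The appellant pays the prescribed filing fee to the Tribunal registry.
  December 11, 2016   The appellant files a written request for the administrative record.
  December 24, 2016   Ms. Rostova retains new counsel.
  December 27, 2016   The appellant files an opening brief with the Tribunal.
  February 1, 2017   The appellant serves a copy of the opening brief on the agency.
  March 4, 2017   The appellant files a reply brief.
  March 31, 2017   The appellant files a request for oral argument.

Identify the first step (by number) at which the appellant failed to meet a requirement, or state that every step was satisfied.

Step 4

Step 1 — counting 7 days from November 5, 2016 (when the determination is issued) gives a deadline of November 12, 2016; done November 7, 2016 — timely.
Step 2 — counting 15 days from November 7, 2016 (when the notice of appeal is served) gives a deadline of November 22, 2016; completed November 8, 2016, before the deadline.
Step 3 — counting 36 days from November 8, 2016 (when the filing fee is paid) gives a deadline of December 14, 2016; December 11, 2016 is within that limit.
Step 4 — must wait 21 days from December 11, 2016 (when the record is requested), so not before January 1, 2017; December 27, 2016 is 5 days before the earliest permitted date.
Later steps need not be reached.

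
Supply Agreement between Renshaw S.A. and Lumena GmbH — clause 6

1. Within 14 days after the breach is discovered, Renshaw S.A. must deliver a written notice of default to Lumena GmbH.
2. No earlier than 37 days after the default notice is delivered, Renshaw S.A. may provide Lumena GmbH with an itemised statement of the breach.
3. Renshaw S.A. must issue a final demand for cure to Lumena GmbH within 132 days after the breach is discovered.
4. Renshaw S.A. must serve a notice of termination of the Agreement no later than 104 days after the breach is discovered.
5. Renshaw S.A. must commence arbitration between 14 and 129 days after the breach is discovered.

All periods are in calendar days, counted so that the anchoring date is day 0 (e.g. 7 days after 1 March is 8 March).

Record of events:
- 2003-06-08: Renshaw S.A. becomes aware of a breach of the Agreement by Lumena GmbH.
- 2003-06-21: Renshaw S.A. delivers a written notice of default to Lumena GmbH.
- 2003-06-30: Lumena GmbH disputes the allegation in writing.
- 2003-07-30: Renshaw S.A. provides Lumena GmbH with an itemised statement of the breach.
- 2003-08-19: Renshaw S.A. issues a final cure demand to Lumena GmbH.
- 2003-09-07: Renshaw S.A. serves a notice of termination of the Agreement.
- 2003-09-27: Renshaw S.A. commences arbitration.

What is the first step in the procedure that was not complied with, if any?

None — every step was satisfied

(1) due by 2003-06-08 + 14 days = 2003-06-22; 2003-06-21 is within that limit.
(2) permitted from 2003-06-21 + 37 days = 2003-07-28 onward; 2003-07-30 is on or after that date.
(3) due by 2003-06-08 + 132 days = 2003-10-18; completed 2003-08-19, before the deadline.
(4) due by 2003-06-08 + 104 days = 2003-09-20; completed 2003-09-07, before the deadline.
(5) the permitted window runs from 2003-06-08 + 14 = 2003-06-22 to 2003-06-08 + 129 = 2003-10-15; done 2003-09-27, which is between those dates.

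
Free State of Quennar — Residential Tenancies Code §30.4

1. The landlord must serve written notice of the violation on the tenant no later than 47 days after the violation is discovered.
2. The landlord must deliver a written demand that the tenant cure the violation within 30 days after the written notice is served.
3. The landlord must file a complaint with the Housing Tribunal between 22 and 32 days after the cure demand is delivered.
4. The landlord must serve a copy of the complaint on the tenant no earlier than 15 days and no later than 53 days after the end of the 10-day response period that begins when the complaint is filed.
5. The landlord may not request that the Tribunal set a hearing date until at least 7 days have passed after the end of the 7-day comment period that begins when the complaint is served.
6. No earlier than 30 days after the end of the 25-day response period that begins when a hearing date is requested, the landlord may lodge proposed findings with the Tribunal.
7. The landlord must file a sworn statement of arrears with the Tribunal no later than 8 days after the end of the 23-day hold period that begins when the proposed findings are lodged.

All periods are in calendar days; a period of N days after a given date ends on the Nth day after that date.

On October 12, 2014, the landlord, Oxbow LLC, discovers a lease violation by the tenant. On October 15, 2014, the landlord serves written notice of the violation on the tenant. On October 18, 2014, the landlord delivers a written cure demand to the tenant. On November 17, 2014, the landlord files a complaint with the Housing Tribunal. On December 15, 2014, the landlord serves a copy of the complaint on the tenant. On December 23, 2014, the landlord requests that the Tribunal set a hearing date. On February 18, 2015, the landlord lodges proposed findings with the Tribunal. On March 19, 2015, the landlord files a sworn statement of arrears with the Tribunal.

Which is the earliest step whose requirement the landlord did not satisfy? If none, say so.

Step 1 — counting 47 days from October 12, 2014 (when the violation is discovered) gives a deadline of November 28, 2014; October 15, 2014 is within that limit.
Step 2 — counting 30 days from October 15, 2014 (when the written notice is served) gives a deadline of November 14, 2014; completed October 18, 2014, before the deadline.
Step 3 — 22 and 32 days from October 18, 2014 (when the cure demand is delivered) are November 9, 2014 and November 19, 2014 respectively; November 17, 2014 falls inside that range.
Step 4 — 15 and 53 days from November 27, 2014 (end of the 10-day response period, which began when the complaint is filed on November 17, 2014) are December 12, 2014 and January 19, 2015 respectively; December 15, 2014 falls inside that range.
Step 5 — must wait 7 days from December 22, 2014 (end of the 7-day comment period, which began when the complaint is served on December 15, 2014), so not before December 29, 2014; done December 23, 2014 — 6 days too early.
No need to go further; step 5 was not satisfied.

Step 5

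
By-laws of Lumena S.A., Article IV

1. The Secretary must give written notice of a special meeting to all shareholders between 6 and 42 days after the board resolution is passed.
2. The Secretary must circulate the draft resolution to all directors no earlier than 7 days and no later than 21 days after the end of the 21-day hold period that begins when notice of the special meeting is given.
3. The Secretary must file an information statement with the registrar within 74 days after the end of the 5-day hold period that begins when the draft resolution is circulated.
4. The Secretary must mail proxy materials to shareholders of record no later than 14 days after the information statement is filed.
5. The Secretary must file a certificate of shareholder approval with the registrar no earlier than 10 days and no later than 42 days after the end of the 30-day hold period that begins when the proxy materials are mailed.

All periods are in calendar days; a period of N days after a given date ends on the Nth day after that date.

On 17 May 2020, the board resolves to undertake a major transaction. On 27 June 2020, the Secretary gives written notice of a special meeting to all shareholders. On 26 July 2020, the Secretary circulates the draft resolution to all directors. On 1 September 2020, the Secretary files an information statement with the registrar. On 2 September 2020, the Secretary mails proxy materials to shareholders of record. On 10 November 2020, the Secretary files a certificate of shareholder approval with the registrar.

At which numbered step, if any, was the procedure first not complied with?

None — every step was satisfied

Step 1: the window is 6–42 days after 17 May 2020 (when the board resolution is passed), so 23 May 2020 through 28 June 2020; done 27 June 2020, which is between those dates.
Step 2: the window is 7–21 days after 18 July 2020 (end of the 21-day hold period, which began when notice of the special meeting is given on 27 June 2020), so 25 July 2020 through 8 August 2020; done 26 July 2020 — within the window.
Step 3: 74 days after 31 July 2020 (end of the 5-day hold period, which began when the draft resolution is circulated on 26 July 2020) is 13 October 2020; done 1 September 2020 — timely.
Step 4: 14 days after 1 September 2020 (when the information statement is filed) is 15 September 2020; 2 September 2020 is within that limit.
Step 5: the window is 10–42 days after 2 October 2020 (end of the 30-day hold period, which began when the proxy materials are mailed on 2 September 2020), so 12 October 2020 through 13 November 2020; done 10 November 2020, which is between those dates.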